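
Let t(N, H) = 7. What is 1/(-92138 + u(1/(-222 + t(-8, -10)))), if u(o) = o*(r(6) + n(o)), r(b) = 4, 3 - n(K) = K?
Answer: -46225/4259080556 ≈ -1.0853e-5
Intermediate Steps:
n(K) = 3 - K
u(o) = o*(7 - o) (u(o) = o*(4 + (3 - o)) = o*(7 - o))
1/(-92138 + u(1/(-222 + t(-8, -10)))) = 1/(-92138 + (7 - 1/(-222 + 7))/(-222 + 7)) = 1/(-92138 + (7 - 1/(-215))/(-215)) = 1/(-92138 - (7 - 1*(-1/215))/215) = 1/(-92138 - (7 + 1/215)/215) = 1/(-92138 - 1/215*1506/215) = 1/(-92138 - 1506/46225) = 1/(-4259080556/46225) = -46225/4259080556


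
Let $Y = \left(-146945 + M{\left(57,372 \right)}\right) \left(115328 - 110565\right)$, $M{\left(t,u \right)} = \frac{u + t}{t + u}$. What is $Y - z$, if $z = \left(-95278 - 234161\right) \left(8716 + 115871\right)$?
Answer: $40343922421$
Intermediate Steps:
$M{\left(t,u \right)} = 1$ ($M{\left(t,u \right)} = \frac{t + u}{t + u} = 1$)
$Y = -699894272$ ($Y = \left(-146945 + 1\right) \left(115328 - 110565\right) = \left(-146944\right) 4763 = -699894272$)
$z = -41043816693$ ($z = \left(-329439\right) 124587 = -41043816693$)
$Y - z = -699894272 - -41043816693 = -699894272 + 41043816693 = 40343922421$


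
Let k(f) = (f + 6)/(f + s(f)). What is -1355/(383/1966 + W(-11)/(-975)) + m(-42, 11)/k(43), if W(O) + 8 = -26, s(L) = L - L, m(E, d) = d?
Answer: -127061008513/21573181 ≈ -5889.8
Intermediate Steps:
s(L) = 0
W(O) = -34 (W(O) = -8 - 26 = -34)
k(f) = (6 + f)/f (k(f) = (f + 6)/(f + 0) = (6 + f)/f)
-1355/(383/1966 + W(-11)/(-975)) + m(-42, 11)/k(43) = -1355/(383/1966 - 34/(-975)) + 11/(((6 + 43)/43)) = -1355/(383*(1/1966) - 34*(-1/975)) + 11/(((1/43)*49)) = -1355/(383/1966 + 34/975) + 11/(49/43) = -1355/440269/1916850 + 11*(43/49) = -1355*1916850/440269 + 473/49 = -2597331750/440269 + 473/49 = -127061008513/21573181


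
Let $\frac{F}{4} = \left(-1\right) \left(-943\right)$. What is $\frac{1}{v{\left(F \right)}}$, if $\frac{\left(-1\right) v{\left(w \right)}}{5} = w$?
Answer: $- \frac{1}{18860} \approx -5.3022 \cdot 10^{-5}$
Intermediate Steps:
$F = 3772$ ($F = 4 \left(\left(-1\right) \left(-943\right)\right) = 4 \cdot 943 = 3772$)
$v{\left(w \right)} = - 5 w$
$\frac{1}{v{\left(F \right)}} = \frac{1}{\left(-5\right) 3772} = \frac{1}{-18860} = - \frac{1}{18860}$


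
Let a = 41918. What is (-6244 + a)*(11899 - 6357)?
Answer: 197705308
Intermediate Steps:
(-6244 + a)*(11899 - 6357) = (-6244 + 41918)*(11899 - 6357) = 35674*5542 = 197705308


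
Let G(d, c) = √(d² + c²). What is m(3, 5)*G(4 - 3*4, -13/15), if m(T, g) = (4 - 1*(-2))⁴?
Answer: 432*√14569/5 ≈ 10429.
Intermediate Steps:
m(T, g) = 1296 (m(T, g) = (4 + 2)⁴ = 6⁴ = 1296)
G(d, c) = √(c² + d²)
m(3, 5)*G(4 - 3*4, -13/15) = 1296*√((-13/15)² + (4 - 3*4)²) = 1296*√((-13*1/15)² + (4 - 12)²) = 1296*√((-13/15)² + (-8)²) = 1296*√(169/225 + 64) = 1296*√(14569/225) = 1296*(√14569/15) = 432*√14569/5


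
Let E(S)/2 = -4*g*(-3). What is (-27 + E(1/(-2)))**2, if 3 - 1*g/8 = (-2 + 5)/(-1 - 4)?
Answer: 11029041/25 ≈ 4.4116e+5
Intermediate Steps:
g = 144/5 (g = 24 - 8*(-2 + 5)/(-1 - 4) = 24 - 24/(-5) = 24 - 24*(-1)/5 = 24 - 8*(-3/5) = 24 + 24/5 = 144/5 ≈ 28.800)
E(S) = 3456/5 (E(S) = 2*(-4*144/5*(-3)) = 2*(-576/5*(-3)) = 2*(1728/5) = 3456/5)
(-27 + E(1/(-2)))**2 = (-27 + 3456/5)**2 = (3321/5)**2 = 11029041/25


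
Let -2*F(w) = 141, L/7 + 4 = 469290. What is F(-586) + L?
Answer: 6569863/2 ≈ 3.2849e+6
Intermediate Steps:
L = 3285002 (L = -28 + 7*469290 = -28 + 3285030 = 3285002)
F(w) = -141/2 (F(w) = -1/2*141 = -141/2)
F(-586) + L = -141/2 + 3285002 = 6569863/2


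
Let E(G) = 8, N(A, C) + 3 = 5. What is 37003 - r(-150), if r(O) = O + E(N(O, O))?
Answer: 37145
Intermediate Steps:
N(A, C) = 2 (N(A, C) = -3 + 5 = 2)
r(O) = 8 + O (r(O) = O + 8 = 8 + O)
37003 - r(-150) = 37003 - (8 - 150) = 37003 - 1*(-142) = 37003 + 142 = 37145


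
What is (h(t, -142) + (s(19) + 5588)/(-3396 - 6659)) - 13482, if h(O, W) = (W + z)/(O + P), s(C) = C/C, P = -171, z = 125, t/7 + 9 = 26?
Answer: -7049318213/522860 ≈ -13482.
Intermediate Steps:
t = 119 (t = -63 + 7*26 = -63 + 182 = 119)
s(C) = 1
h(O, W) = (125 + W)/(-171 + O) (h(O, W) = (W + 125)/(O - 171) = (125 + W)/(-171 + O))
(h(t, -142) + (s(19) + 5588)/(-3396 - 6659)) - 13482 = ((125 - 142)/(-171 + 119) + (1 + 5588)/(-3396 - 6659)) - 13482 = (-17/(-52) + 5589/(-10055)) - 13482 = (-1/52*(-17) + 5589*(-1/10055)) - 13482 = (17/52 - 5589/10055) - 13482 = -119693/522860 - 13482 = -7049318213/522860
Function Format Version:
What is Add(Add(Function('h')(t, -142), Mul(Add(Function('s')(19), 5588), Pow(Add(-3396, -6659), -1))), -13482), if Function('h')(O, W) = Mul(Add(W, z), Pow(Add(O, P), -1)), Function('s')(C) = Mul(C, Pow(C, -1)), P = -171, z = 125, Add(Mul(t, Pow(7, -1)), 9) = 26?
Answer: Rational(-7049318213, 522860) ≈ -13482.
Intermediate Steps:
t = 119 (t = Add(-63, Mul(7, 26)) = Add(-63, 182) = 119)
Function('s')(C) = 1
Function('h')(O, W) = Mul(Pow(Add(-171, O), -1), Add(125, W)) (Function('h')(O, W) = Mul(Add(W, 125), Pow(Add(O, -171), -1)) = Mul(Add(125, W), Pow(Add(-171, O), -1)) = Mul(Pow(Add(-171, O), -1), Add(125, W)))
Add(Add(Function('h')(t, -142), Mul(Add(Function('s')(19), 5588), Pow(Add(-3396, -6659), -1))), -13482) = Add(Add(Mul(Pow(Add(-171, 119), -1), Add(125, -142)), Mul(Add(1, 5588), Pow(Add(-3396, -6659), -1))), -13482) = Add(Add(Mul(Pow(-52, -1), -17), Mul(5589, Pow(-10055, -1))), -13482) = Add(Add(Mul(Rational(-1, 52), -17), Mul(5589, Rational(-1, 10055))), -13482) = Add(Add(Rational(17, 52), Rational(-5589, 10055)), -13482) = Add(Rational(-119693, 522860), -13482) = Rational(-7049318213, 522860)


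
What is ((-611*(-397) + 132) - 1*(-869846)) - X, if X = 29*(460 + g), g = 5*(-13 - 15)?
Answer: 1103265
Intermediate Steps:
g = -140 (g = 5*(-28) = -140)
X = 9280 (X = 29*(460 - 140) = 29*320 = 9280)
((-611*(-397) + 132) - 1*(-869846)) - X = ((-611*(-397) + 132) - 1*(-869846)) - 1*9280 = ((242567 + 132) + 869846) - 9280 = (242699 + 869846) - 9280 = 1112545 - 9280 = 1103265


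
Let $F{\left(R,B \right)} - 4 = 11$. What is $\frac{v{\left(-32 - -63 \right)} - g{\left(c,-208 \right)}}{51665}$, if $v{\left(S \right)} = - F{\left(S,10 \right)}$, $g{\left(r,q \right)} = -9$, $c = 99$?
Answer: $- \frac{6}{51665} \approx -0.00011613$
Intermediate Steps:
$F{\left(R,B \right)} = 15$ ($F{\left(R,B \right)} = 4 + 11 = 15$)
$v{\left(S \right)} = -15$ ($v{\left(S \right)} = \left(-1\right) 15 = -15$)
$\frac{v{\left(-32 - -63 \right)} - g{\left(c,-208 \right)}}{51665} = \frac{-15 - -9}{51665} = \left(-15 + 9\right) \frac{1}{51665} = \left(-6\right) \frac{1}{51665} = - \frac{6}{51665}$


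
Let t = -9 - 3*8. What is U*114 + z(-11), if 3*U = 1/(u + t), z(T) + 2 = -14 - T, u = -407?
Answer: -1119/220 ≈ -5.0864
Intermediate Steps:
t = -33 (t = -9 - 24 = -33)
z(T) = -16 - T (z(T) = -2 + (-14 - T) = -16 - T)
U = -1/1320 (U = 1/(3*(-407 - 33)) = (⅓)/(-440) = (⅓)*(-1/440) = -1/1320 ≈ -0.00075758)
U*114 + z(-11) = -1/1320*114 + (-16 - 1*(-11)) = -19/220 + (-16 + 11) = -19/220 - 5 = -1119/220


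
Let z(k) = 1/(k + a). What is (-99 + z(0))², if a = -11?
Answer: 1188100/121 ≈ 9819.0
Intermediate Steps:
z(k) = 1/(-11 + k) (z(k) = 1/(k - 11) = 1/(-11 + k))
(-99 + z(0))² = (-99 + 1/(-11 + 0))² = (-99 + 1/(-11))² = (-99 - 1/11)² = (-1090/11)² = 1188100/121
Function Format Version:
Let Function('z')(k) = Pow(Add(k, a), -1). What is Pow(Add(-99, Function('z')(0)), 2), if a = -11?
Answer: Rational(1188100, 121) ≈ 9819.0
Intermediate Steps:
Function('z')(k) = Pow(Add(-11, k), -1) (Function('z')(k) = Pow(Add(k, -11), -1) = Pow(Add(-11, k), -1))
Pow(Add(-99, Function('z')(0)), 2) = Pow(Add(-99, Pow(Add(-11, 0), -1)), 2) = Pow(Add(-99, Pow(-11, -1)), 2) = Pow(Add(-99, Rational(-1, 11)), 2) = Pow(Rational(-1090, 11), 2) = Rational(1188100, 121)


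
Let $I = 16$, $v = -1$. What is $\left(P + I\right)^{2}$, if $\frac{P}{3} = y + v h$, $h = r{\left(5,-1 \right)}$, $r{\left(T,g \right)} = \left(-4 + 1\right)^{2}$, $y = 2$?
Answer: $25$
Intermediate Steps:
$r{\left(T,g \right)} = 9$ ($r{\left(T,g \right)} = \left(-3\right)^{2} = 9$)
$h = 9$
$P = -21$ ($P = 3 \left(2 - 9\right) = 3 \left(-7\right) = -21$)
$\left(P + I\right)^{2} = \left(-21 + 16\right)^{2} = \left(-5\right)^{2} = 25$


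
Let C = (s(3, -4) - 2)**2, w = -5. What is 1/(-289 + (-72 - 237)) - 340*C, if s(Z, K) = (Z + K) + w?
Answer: -13012481/598 ≈ -21760.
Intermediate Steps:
s(Z, K) = -5 + K + Z (s(Z, K) = (Z + K) - 5 = (K + Z) - 5 = -5 + K + Z)
C = 64 (C = ((-5 - 4 + 3) - 2)**2 = (-6 - 2)**2 = (-8)**2 = 64)
1/(-289 + (-72 - 237)) - 340*C = 1/(-289 + (-72 - 237)) - 340*64 = 1/(-289 - 309) - 21760 = 1/(-598) - 21760 = -1/598 - 21760 = -13012481/598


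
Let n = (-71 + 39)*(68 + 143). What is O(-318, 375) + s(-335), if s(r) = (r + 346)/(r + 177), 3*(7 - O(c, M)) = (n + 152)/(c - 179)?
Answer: 196615/78526 ≈ 2.5038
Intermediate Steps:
n = -6752 (n = -32*211 = -6752)
O(c, M) = 7 + 2200/(-179 + c) (O(c, M) = 7 - (-6752 + 152)/(3*(c - 179)) = 7 - (-2200)/(-179 + c) = 7 + 2200/(-179 + c))
s(r) = (346 + r)/(177 + r)
O(-318, 375) + s(-335) = (947 + 7*(-318))/(-179 - 318) + (346 - 335)/(177 - 335) = (947 - 2226)/(-497) + 11/(-158) = -1/497*(-1279) - 1/158*11 = 1279/497 - 11/158 = 196615/78526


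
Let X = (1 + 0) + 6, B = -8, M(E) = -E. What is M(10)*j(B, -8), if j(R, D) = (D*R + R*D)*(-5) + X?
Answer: 6330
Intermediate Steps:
X = 7 (X = 1 + 6 = 7)
j(R, D) = 7 - 10*D*R (j(R, D) = (D*R + R*D)*(-5) + 7 = (D*R + D*R)*(-5) + 7 = (2*D*R)*(-5) + 7 = -10*D*R + 7 = 7 - 10*D*R)
M(10)*j(B, -8) = (-1*10)*(7 - 10*(-8)*(-8)) = -10*(7 - 640) = -10*(-633) = 6330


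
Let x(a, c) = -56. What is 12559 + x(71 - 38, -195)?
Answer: 12503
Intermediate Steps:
12559 + x(71 - 38, -195) = 12559 - 56 = 12503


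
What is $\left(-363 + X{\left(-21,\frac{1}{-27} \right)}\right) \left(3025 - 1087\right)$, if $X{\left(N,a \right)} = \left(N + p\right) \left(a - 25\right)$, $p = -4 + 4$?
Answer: $\frac{946390}{3} \approx 3.1546 \cdot 10^{5}$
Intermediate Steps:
$p = 0$
$X{\left(N,a \right)} = N \left(-25 + a\right)$ ($X{\left(N,a \right)} = \left(N + 0\right) \left(a - 25\right) = N \left(-25 + a\right)$)
$\left(-363 + X{\left(-21,\frac{1}{-27} \right)}\right) \left(3025 - 1087\right) = \left(-363 - 21 \left(-25 + \frac{1}{-27}\right)\right) \left(3025 - 1087\right) = \left(-363 - 21 \left(-25 - \frac{1}{27}\right)\right) 1938 = \left(-363 - - \frac{4732}{9}\right) 1938 = \left(-363 + \frac{4732}{9}\right) 1938 = \frac{1465}{9} \cdot 1938 = \frac{946390}{3}$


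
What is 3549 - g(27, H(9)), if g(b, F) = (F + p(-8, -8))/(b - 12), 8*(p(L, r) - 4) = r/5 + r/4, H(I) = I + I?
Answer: 1064269/300 ≈ 3547.6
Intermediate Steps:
H(I) = 2*I
p(L, r) = 4 + 9*r/160 (p(L, r) = 4 + (r/5 + r/4)/8 = 4 + (9*r/20)/8 = 4 + 9*r/160)
g(b, F) = (71/20 + F)/(-12 + b) (g(b, F) = (F + (4 + (9/160)*(-8)))/(b - 12) = (F + (4 - 9/20))/(-12 + b) = (F + 71/20)/(-12 + b) = (71/20 + F)/(-12 + b))
3549 - g(27, H(9)) = 3549 - (71/20 + 2*9)/(-12 + 27) = 3549 - (71/20 + 18)/15 = 3549 - 431/(15*20) = 3549 - 1*431/300 = 3549 - 431/300 = 1064269/300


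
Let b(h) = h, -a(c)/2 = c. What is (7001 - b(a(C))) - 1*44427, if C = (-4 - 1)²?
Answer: -37376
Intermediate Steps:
C = 25 (C = (-5)² = 25)
a(c) = -2*c
(7001 - b(a(C))) - 1*44427 = (7001 - (-2)*25) - 1*44427 = (7001 - 1*(-50)) - 44427 = (7001 + 50) - 44427 = 7051 - 44427 = -37376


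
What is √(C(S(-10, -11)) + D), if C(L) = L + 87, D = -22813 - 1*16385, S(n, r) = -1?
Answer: 2*I*√9778 ≈ 197.77*I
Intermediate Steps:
D = -39198 (D = -22813 - 16385 = -39198)
C(L) = 87 + L
√(C(S(-10, -11)) + D) = √((87 - 1) - 39198) = √(86 - 39198) = √(-39112) = 2*I*√9778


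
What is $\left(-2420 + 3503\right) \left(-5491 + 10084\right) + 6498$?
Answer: $4980717$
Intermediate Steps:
$\left(-2420 + 3503\right) \left(-5491 + 10084\right) + 6498 = 1083 \cdot 4593 + 6498 = 4974219 + 6498 = 4980717$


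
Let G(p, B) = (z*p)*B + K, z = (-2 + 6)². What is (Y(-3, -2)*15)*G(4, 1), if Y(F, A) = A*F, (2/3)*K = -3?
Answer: 5355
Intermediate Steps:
K = -9/2 (K = (3/2)*(-3) = -9/2 ≈ -4.5000)
z = 16 (z = 4² = 16)
G(p, B) = -9/2 + 16*B*p (G(p, B) = (16*p)*B - 9/2 = 16*B*p - 9/2 = -9/2 + 16*B*p)
(Y(-3, -2)*15)*G(4, 1) = (-2*(-3)*15)*(-9/2 + 16*1*4) = (6*15)*(-9/2 + 64) = 90*(119/2) = 5355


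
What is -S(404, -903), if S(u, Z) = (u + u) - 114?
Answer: -694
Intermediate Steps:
S(u, Z) = -114 + 2*u (S(u, Z) = 2*u - 114 = -114 + 2*u)
-S(404, -903) = -(-114 + 2*404) = -(-114 + 808) = -1*694 = -694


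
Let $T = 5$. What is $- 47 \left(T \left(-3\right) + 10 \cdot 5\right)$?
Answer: $-1645$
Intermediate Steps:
$- 47 \left(T \left(-3\right) + 10 \cdot 5\right) = - 47 \left(5 \left(-3\right) + 10 \cdot 5\right) = - 47 \left(-15 + 50\right) = \left(-47\right) 35 = -1645$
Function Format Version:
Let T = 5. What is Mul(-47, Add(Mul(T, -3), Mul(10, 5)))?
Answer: -1645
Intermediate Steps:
Mul(-47, Add(Mul(T, -3), Mul(10, 5))) = Mul(-47, Add(Mul(5, -3), Mul(10, 5))) = Mul(-47, Add(-15, 50)) = Mul(-47, 35) = -1645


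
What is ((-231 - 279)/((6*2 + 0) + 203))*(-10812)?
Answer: 1102824/43 ≈ 25647.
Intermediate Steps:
((-231 - 279)/((6*2 + 0) + 203))*(-10812) = -510/((12 + 0) + 203)*(-10812) = -510/(12 + 203)*(-10812) = -510/215*(-10812) = -510*1/215*(-10812) = -102/43*(-10812) = 1102824/43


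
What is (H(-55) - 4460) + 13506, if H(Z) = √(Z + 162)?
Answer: 9046 + √107 ≈ 9056.3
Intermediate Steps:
H(Z) = √(162 + Z)
(H(-55) - 4460) + 13506 = (√(162 - 55) - 4460) + 13506 = (√107 - 4460) + 13506 = (-4460 + √107) + 13506 = 9046 + √107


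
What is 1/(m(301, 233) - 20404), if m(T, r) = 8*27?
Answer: -1/20188 ≈ -4.9534e-5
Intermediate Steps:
m(T, r) = 216
1/(m(301, 233) - 20404) = 1/(216 - 20404) = 1/(-20188) = -1/20188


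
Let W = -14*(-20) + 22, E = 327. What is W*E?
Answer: 98754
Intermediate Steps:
W = 302 (W = 280 + 22 = 302)
W*E = 302*327 = 98754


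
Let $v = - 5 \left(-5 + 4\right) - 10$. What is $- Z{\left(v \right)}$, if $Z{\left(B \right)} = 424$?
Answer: $-424$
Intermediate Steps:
$v = -5$ ($v = \left(-5\right) \left(-1\right) - 10 = 5 - 10 = -5$)
$- Z{\left(v \right)} = \left(-1\right) 424 = -424$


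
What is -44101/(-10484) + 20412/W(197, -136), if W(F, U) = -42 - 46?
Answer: -26264815/115324 ≈ -227.75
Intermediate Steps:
W(F, U) = -88
-44101/(-10484) + 20412/W(197, -136) = -44101/(-10484) + 20412/(-88) = -44101*(-1/10484) + 20412*(-1/88) = 44101/10484 - 5103/22 = -26264815/115324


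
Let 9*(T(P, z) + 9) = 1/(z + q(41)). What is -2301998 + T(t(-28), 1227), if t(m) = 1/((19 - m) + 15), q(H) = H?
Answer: -26270503883/11412 ≈ -2.3020e+6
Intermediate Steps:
t(m) = 1/(34 - m)
T(P, z) = -9 + 1/(9*(41 + z)) (T(P, z) = -9 + 1/(9*(z + 41)) = -9 + 1/(9*(41 + z)))
-2301998 + T(t(-28), 1227) = -2301998 + (-3320 - 81*1227)/(9*(41 + 1227)) = -2301998 + (⅑)*(-3320 - 99387)/1268 = -2301998 + (⅑)*(1/1268)*(-102707) = -2301998 - 102707/11412 = -26270503883/11412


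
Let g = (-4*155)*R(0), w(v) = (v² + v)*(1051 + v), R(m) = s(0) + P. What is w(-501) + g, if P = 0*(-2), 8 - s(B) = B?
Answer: 137770040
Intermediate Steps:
s(B) = 8 - B
P = 0
R(m) = 8 (R(m) = (8 - 1*0) + 0 = (8 + 0) + 0 = 8 + 0 = 8)
w(v) = (1051 + v)*(v + v²) (w(v) = (v + v²)*(1051 + v) = (1051 + v)*(v + v²))
g = -4960 (g = -4*155*8 = -620*8 = -4960)
w(-501) + g = -501*(1051 + (-501)² + 1052*(-501)) - 4960 = -501*(1051 + 251001 - 527052) - 4960 = -501*(-275000) - 4960 = 137775000 - 4960 = 137770040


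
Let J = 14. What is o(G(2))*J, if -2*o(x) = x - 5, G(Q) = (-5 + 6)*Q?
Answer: 21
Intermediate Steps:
G(Q) = Q (G(Q) = 1*Q = Q)
o(x) = 5/2 - x/2 (o(x) = -(x - 5)/2 = -(-5 + x)/2 = 5/2 - x/2)
o(G(2))*J = (5/2 - ½*2)*14 = (5/2 - 1)*14 = (3/2)*14 = 21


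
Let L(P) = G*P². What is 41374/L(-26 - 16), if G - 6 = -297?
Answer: -20687/256662 ≈ -0.080600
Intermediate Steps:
G = -291 (G = 6 - 297 = -291)
L(P) = -291*P²
41374/L(-26 - 16) = 41374/((-291*(-26 - 16)²)) = 41374/((-291*(-42)²)) = 41374/((-291*1764)) = 41374/(-513324) = 41374*(-1/513324) = -20687/256662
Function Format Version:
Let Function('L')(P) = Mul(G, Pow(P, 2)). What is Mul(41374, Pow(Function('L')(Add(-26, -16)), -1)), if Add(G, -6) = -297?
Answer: Rational(-20687, 256662) ≈ -0.080600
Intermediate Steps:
G = -291 (G = Add(6, -297) = -291)
Function('L')(P) = Mul(-291, Pow(P, 2))
Mul(41374, Pow(Function('L')(Add(-26, -16)), -1)) = Mul(41374, Pow(Mul(-291, Pow(Add(-26, -16), 2)), -1)) = Mul(41374, Pow(Mul(-291, Pow(-42, 2)), -1)) = Mul(41374, Pow(Mul(-291, 1764), -1)) = Mul(41374, Pow(-513324, -1)) = Mul(41374, Rational(-1, 513324)) = Rational(-20687, 256662)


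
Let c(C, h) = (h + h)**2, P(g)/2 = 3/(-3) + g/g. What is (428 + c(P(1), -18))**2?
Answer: 2972176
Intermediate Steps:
P(g) = 0 (P(g) = 2*(3/(-3) + g/g) = 2*(3*(-1/3) + 1) = 2*(-1 + 1) = 2*0 = 0)
c(C, h) = 4*h**2 (c(C, h) = (2*h)**2 = 4*h**2)
(428 + c(P(1), -18))**2 = (428 + 4*(-18)**2)**2 = (428 + 4*324)**2 = (428 + 1296)**2 = 1724**2 = 2972176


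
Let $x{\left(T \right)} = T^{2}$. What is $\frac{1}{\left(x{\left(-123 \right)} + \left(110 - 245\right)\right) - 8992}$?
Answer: $\frac{1}{6002} \approx 0.00016661$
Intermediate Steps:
$\frac{1}{\left(x{\left(-123 \right)} + \left(110 - 245\right)\right) - 8992} = \frac{1}{\left(\left(-123\right)^{2} + \left(110 - 245\right)\right) - 8992} = \frac{1}{\left(15129 + \left(110 - 245\right)\right) - 8992} = \frac{1}{\left(15129 - 135\right) - 8992} = \frac{1}{14994 - 8992} = \frac{1}{6002}$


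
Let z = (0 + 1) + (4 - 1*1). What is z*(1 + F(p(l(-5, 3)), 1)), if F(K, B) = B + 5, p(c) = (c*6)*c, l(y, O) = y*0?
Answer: 28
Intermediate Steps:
l(y, O) = 0
p(c) = 6*c² (p(c) = (6*c)*c = 6*c²)
F(K, B) = 5 + B
z = 4 (z = 1 + (4 - 1) = 1 + 3 = 4)
z*(1 + F(p(l(-5, 3)), 1)) = 4*(1 + (5 + 1)) = 4*(1 + 6) = 4*7 = 28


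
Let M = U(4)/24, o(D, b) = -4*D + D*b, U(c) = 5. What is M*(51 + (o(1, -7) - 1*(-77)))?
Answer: 195/8 ≈ 24.375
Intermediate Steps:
M = 5/24 ≈ 0.20833
M*(51 + (o(1, -7) - 1*(-77))) = 5*(51 + (1*(-4 - 7) - 1*(-77)))/24 = 5*(51 + (1*(-11) + 77))/24 = 5*(51 + (-11 + 77))/24 = 5*(51 + 66)/24 = (5/24)*117 = 195/8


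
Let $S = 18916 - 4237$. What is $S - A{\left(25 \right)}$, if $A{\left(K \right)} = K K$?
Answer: $14054$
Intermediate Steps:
$S = 14679$
$A{\left(K \right)} = K^{2}$
$S - A{\left(25 \right)} = 14679 - 25^{2} = 14679 - 625 = 14054$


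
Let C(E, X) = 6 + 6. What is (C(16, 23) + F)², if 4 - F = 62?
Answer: 2116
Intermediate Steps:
F = -58 (F = 4 - 1*62 = 4 - 62 = -58)
C(E, X) = 12
(C(16, 23) + F)² = (12 - 58)² = (-46)² = 2116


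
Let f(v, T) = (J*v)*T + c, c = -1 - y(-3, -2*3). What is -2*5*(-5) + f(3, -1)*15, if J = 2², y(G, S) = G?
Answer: -100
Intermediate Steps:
J = 4
c = 2 (c = -1 - 1*(-3) = -1 + 3 = 2)
f(v, T) = 2 + 4*T*v (f(v, T) = (4*v)*T + 2 = 4*T*v + 2 = 2 + 4*T*v)
-2*5*(-5) + f(3, -1)*15 = -2*5*(-5) + (2 + 4*(-1)*3)*15 = -10*(-5) + (2 - 12)*15 = 50 - 10*15 = 50 - 150 = -100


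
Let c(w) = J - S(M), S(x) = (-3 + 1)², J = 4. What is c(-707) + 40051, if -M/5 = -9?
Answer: 40051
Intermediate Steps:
M = 45 (M = -5*(-9) = 45)
S(x) = 4 (S(x) = (-2)² = 4)
c(w) = 0 (c(w) = 4 - 1*4 = 4 - 4 = 0)
c(-707) + 40051 = 0 + 40051 = 40051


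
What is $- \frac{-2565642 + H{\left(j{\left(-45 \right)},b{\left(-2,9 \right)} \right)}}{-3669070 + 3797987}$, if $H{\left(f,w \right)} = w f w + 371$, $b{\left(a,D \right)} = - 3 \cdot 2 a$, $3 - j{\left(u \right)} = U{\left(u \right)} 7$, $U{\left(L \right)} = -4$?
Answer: $\frac{2560807}{128917} \approx 19.864$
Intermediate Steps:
$j{\left(u \right)} = 31$ ($j{\left(u \right)} = 3 - \left(-4\right) 7 = 3 - -28 = 3 + 28 = 31$)
$b{\left(a,D \right)} = - 6 a$
$H{\left(f,w \right)} = 371 + f w^{2}$ ($H{\left(f,w \right)} = f w w + 371 = f w^{2} + 371 = 371 + f w^{2}$)
$- \frac{-2565642 + H{\left(j{\left(-45 \right)},b{\left(-2,9 \right)} \right)}}{-3669070 + 3797987} = - \frac{-2565642 + \left(371 + 31 \left(\left(-6\right) \left(-2\right)\right)^{2}\right)}{-3669070 + 3797987} = - \frac{-2565642 + \left(371 + 31 \cdot 12^{2}\right)}{128917} = - \frac{-2565642 + \left(371 + 31 \cdot 144\right)}{128917} = - \frac{-2565642 + \left(371 + 4464\right)}{128917} = - \frac{-2565642 + 4835}{128917} = - \frac{-2560807}{128917} = \left(-1\right) \left(- \frac{2560807}{128917}\right) = \frac{2560807}{128917}$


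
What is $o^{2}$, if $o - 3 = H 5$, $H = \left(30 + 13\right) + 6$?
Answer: $61504$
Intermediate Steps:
$H = 49$ ($H = 43 + 6 = 49$)
$o = 248$ ($o = 3 + 49 \cdot 5 = 3 + 245 = 248$)
$o^{2} = 248^{2} = 61504$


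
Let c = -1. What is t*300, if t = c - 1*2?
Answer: -900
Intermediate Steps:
t = -3 (t = -1 - 1*2 = -1 - 2 = -3)
t*300 = -3*300 = -900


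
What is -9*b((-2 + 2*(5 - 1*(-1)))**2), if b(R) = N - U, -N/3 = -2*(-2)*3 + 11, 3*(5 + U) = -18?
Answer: 522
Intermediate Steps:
U = -11 (U = -5 + (1/3)*(-18) = -5 - 6 = -11)
N = -69 (N = -3*(-2*(-2)*3 + 11) = -3*(4*3 + 11) = -3*(12 + 11) = -3*23 = -69)
b(R) = -58 (b(R) = -69 - 1*(-11) = -69 + 11 = -58)
-9*b((-2 + 2*(5 - 1*(-1)))**2) = -9*(-58) = 522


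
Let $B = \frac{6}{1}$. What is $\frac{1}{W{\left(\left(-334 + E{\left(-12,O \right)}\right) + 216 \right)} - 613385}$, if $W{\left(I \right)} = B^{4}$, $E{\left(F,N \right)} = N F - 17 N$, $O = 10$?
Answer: $- \frac{1}{612089} \approx -1.6337 \cdot 10^{-6}$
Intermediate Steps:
$B = 6$ ($B = 6 \cdot 1 = 6$)
$E{\left(F,N \right)} = - 17 N + F N$ ($E{\left(F,N \right)} = F N - 17 N = - 17 N + F N$)
$W{\left(I \right)} = 1296$ ($W{\left(I \right)} = 6^{4} = 1296$)
$\frac{1}{W{\left(\left(-334 + E{\left(-12,O \right)}\right) + 216 \right)} - 613385} = \frac{1}{1296 - 613385} = \frac{1}{-612089} = - \frac{1}{612089}$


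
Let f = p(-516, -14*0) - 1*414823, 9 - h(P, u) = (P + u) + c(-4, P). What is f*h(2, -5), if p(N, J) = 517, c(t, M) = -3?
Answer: -6214590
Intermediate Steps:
h(P, u) = 12 - P - u (h(P, u) = 9 - ((P + u) - 3) = 9 - (-3 + P + u) = 9 + (3 - P - u) = 12 - P - u)
f = -414306 (f = 517 - 1*414823 = 517 - 414823 = -414306)
f*h(2, -5) = -414306*(12 - 1*2 - 1*(-5)) = -414306*(12 - 2 + 5) = -414306*15 = -6214590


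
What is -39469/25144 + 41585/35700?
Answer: -370847/915960 ≈ -0.40487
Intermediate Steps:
-39469/25144 + 41585/35700 = -39469*1/25144 + 41585*(1/35700) = -39469/25144 + 8317/7140 = -370847/915960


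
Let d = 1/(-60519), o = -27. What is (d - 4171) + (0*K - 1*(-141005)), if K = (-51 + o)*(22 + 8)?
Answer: 8281056845/60519 ≈ 1.3683e+5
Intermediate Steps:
K = -2340 (K = (-51 - 27)*(22 + 8) = -78*30 = -2340)
d = -1/60519 ≈ -1.6524e-5
(d - 4171) + (0*K - 1*(-141005)) = (-1/60519 - 4171) + (0*(-2340) - 1*(-141005)) = -252424750/60519 + (0 + 141005) = -252424750/60519 + 141005 = 8281056845/60519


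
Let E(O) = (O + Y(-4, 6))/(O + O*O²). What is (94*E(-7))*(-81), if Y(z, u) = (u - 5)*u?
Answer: -3807/175 ≈ -21.754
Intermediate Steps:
Y(z, u) = u*(-5 + u) (Y(z, u) = (-5 + u)*u = u*(-5 + u))
E(O) = (6 + O)/(O + O³) (E(O) = (O + 6*(-5 + 6))/(O + O*O²) = (O + 6*1)/(O + O³) = (O + 6)/(O + O³) = (6 + O)/(O + O³))
(94*E(-7))*(-81) = (94*((6 - 7)/(-7 + (-7)³)))*(-81) = (94*(-1/(-7 - 343)))*(-81) = (94*(-1/(-350)))*(-81) = (94*(-1/350*(-1)))*(-81) = (94*(1/350))*(-81) = (47/175)*(-81) = -3807/175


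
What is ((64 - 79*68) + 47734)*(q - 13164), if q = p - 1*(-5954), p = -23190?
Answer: -1289750400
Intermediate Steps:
q = -17236 (q = -23190 - 1*(-5954) = -23190 + 5954 = -17236)
((64 - 79*68) + 47734)*(q - 13164) = ((64 - 79*68) + 47734)*(-17236 - 13164) = ((64 - 5372) + 47734)*(-30400) = (-5308 + 47734)*(-30400) = 42426*(-30400) = -1289750400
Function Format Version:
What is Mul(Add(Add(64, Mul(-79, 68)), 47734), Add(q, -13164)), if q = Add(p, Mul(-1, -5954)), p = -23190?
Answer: -1289750400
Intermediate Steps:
q = -17236 (q = Add(-23190, Mul(-1, -5954)) = Add(-23190, 5954) = -17236)
Mul(Add(Add(64, Mul(-79, 68)), 47734), Add(q, -13164)) = Mul(Add(Add(64, Mul(-79, 68)), 47734), Add(-17236, -13164)) = Mul(Add(Add(64, -5372), 47734), -30400) = Mul(Add(-5308, 47734), -30400) = Mul(42426, -30400) = -1289750400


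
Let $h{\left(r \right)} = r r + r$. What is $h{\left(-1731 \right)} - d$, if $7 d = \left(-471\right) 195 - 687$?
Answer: $\frac{21054942}{7} \approx 3.0078 \cdot 10^{6}$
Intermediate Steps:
$h{\left(r \right)} = r + r^{2}$ ($h{\left(r \right)} = r^{2} + r = r + r^{2}$)
$d = - \frac{92532}{7}$ ($d = \frac{\left(-471\right) 195 - 687}{7} = \frac{-91845 - 687}{7} = \frac{1}{7} \left(-92532\right) = - \frac{92532}{7} \approx -13219.0$)
$h{\left(-1731 \right)} - d = - 1731 \left(1 - 1731\right) - - \frac{92532}{7} = \left(-1731\right) \left(-1730\right) + \frac{92532}{7} = 2994630 + \frac{92532}{7} = \frac{21054942}{7}$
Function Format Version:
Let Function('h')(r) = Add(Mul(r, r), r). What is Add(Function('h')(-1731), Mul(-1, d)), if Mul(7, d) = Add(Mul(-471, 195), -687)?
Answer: Rational(21054942, 7) ≈ 3.0078e+6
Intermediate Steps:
Function('h')(r) = Add(r, Pow(r, 2)) (Function('h')(r) = Add(Pow(r, 2), r) = Add(r, Pow(r, 2)))
d = Rational(-92532, 7) (d = Mul(Rational(1, 7), Add(Mul(-471, 195), -687)) = Mul(Rational(1, 7), Add(-91845, -687)) = Mul(Rational(1, 7), -92532) = Rational(-92532, 7) ≈ -13219.)
Add(Function('h')(-1731), Mul(-1, d)) = Add(Mul(-1731, Add(1, -1731)), Mul(-1, Rational(-92532, 7))) = Add(Mul(-1731, -1730), Rational(92532, 7)) = Add(2994630, Rational(92532, 7)) = Rational(21054942, 7)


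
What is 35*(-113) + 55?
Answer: -3900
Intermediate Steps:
35*(-113) + 55 = -3955 + 55 = -3900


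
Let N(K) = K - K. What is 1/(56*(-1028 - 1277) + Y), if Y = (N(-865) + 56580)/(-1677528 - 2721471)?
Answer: -1466333/189274282500 ≈ -7.7471e-6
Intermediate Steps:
N(K) = 0
Y = -18860/1466333 (Y = (0 + 56580)/(-1677528 - 2721471) = 56580/(-4398999) = 56580*(-1/4398999) = -18860/1466333 ≈ -0.012862)
1/(56*(-1028 - 1277) + Y) = 1/(56*(-1028 - 1277) - 18860/1466333) = 1/(56*(-2305) - 18860/1466333) = 1/(-129080 - 18860/1466333) = 1/(-189274282500/1466333) = -1466333/189274282500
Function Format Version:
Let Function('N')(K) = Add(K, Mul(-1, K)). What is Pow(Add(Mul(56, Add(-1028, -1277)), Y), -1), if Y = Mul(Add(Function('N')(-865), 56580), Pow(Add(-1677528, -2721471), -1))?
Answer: Rational(-1466333, 189274282500) ≈ -7.7471e-6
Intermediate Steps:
Function('N')(K) = 0
Y = Rational(-18860, 1466333) (Y = Mul(Add(0, 56580), Pow(Add(-1677528, -2721471), -1)) = Mul(56580, Pow(-4398999, -1)) = Mul(56580, Rational(-1, 4398999)) = Rational(-18860, 1466333) ≈ -0.012862)
Pow(Add(Mul(56, Add(-1028, -1277)), Y), -1) = Pow(Add(Mul(56, Add(-1028, -1277)), Rational(-18860, 1466333)), -1) = Pow(Add(Mul(56, -2305), Rational(-18860, 1466333)), -1) = Pow(Add(-129080, Rational(-18860, 1466333)), -1) = Pow(Rational(-189274282500, 1466333), -1) = Rational(-1466333, 189274282500)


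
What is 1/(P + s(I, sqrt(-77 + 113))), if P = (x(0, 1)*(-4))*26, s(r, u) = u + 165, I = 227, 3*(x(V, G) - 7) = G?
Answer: -3/1775 ≈ -0.0016901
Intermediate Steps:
x(V, G) = 7 + G/3
s(r, u) = 165 + u
P = -2288/3 (P = ((7 + (1/3)*1)*(-4))*26 = ((7 + 1/3)*(-4))*26 = ((22/3)*(-4))*26 = -88/3*26 = -2288/3 ≈ -762.67)
1/(P + s(I, sqrt(-77 + 113))) = 1/(-2288/3 + (165 + sqrt(-77 + 113))) = 1/(-2288/3 + (165 + sqrt(36))) = 1/(-2288/3 + (165 + 6)) = 1/(-2288/3 + 171) = 1/(-1775/3) = -3/1775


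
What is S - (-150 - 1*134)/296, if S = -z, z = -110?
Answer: 8211/74 ≈ 110.96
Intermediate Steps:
S = 110 (S = -1*(-110) = 110)
S - (-150 - 1*134)/296 = 110 - (-150 - 1*134)/296 = 110 - (-150 - 134)/296 = 110 - (-284)/296 = 110 - 1*(-71/74) = 110 + 71/74 = 8211/74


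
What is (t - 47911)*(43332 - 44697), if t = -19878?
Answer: 92531985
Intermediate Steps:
(t - 47911)*(43332 - 44697) = (-19878 - 47911)*(43332 - 44697) = -67789*(-1365) = 92531985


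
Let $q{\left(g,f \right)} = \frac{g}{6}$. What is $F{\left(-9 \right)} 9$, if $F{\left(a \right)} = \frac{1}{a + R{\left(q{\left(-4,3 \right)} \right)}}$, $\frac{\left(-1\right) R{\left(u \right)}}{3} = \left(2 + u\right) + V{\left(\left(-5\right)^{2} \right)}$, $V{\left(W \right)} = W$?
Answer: $- \frac{9}{88} \approx -0.10227$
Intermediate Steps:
$q{\left(g,f \right)} = \frac{g}{6}$ ($q{\left(g,f \right)} = g \frac{1}{6} = \frac{g}{6}$)
$R{\left(u \right)} = -81 - 3 u$ ($R{\left(u \right)} = - 3 \left(\left(2 + u\right) + \left(-5\right)^{2}\right) = - 3 \left(\left(2 + u\right) + 25\right) = - 3 \left(27 + u\right) = -81 - 3 u$)
$F{\left(a \right)} = \frac{1}{-79 + a}$ ($F{\left(a \right)} = \frac{1}{a - \left(81 + 3 \cdot \frac{1}{6} \left(-4\right)\right)} = \frac{1}{a - 79} = \frac{1}{-79 + a}$)
$F{\left(-9 \right)} 9 = \frac{1}{-79 - 9} \cdot 9 = \frac{1}{-88} \cdot 9 = \left(- \frac{1}{88}\right) 9 = - \frac{9}{88}$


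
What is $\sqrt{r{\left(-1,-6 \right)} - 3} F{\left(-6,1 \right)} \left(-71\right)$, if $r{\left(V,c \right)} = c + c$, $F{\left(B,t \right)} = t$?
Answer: $- 71 i \sqrt{15} \approx - 274.98 i$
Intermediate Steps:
$r{\left(V,c \right)} = 2 c$
$\sqrt{r{\left(-1,-6 \right)} - 3} F{\left(-6,1 \right)} \left(-71\right) = \sqrt{2 \left(-6\right) - 3} \cdot 1 \left(-71\right) = \sqrt{-12 - 3} \cdot 1 \left(-71\right) = \sqrt{-15} \cdot 1 \left(-71\right) = i \sqrt{15} \cdot 1 \left(-71\right) = i \sqrt{15} \left(-71\right) = - 71 i \sqrt{15}$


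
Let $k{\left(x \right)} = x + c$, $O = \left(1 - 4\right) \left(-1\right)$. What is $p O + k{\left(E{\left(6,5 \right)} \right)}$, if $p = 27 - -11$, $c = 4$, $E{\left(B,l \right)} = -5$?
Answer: $113$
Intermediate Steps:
$O = 3$ ($O = \left(-3\right) \left(-1\right) = 3$)
$p = 38$ ($p = 27 + 11 = 38$)
$k{\left(x \right)} = 4 + x$ ($k{\left(x \right)} = x + 4 = 4 + x$)
$p O + k{\left(E{\left(6,5 \right)} \right)} = 38 \cdot 3 + \left(4 - 5\right) = 114 - 1 = 113$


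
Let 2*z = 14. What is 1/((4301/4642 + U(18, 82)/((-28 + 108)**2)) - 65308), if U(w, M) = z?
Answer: -1350400/88190670523 ≈ -1.5312e-5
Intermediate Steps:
z = 7 (z = (1/2)*14 = 7)
U(w, M) = 7
1/((4301/4642 + U(18, 82)/((-28 + 108)**2)) - 65308) = 1/((4301/4642 + 7/((-28 + 108)**2)) - 65308) = 1/((4301*(1/4642) + 7/(80**2)) - 65308) = 1/((391/422 + 7/6400) - 65308) = 1/(1252677/1350400 - 65308) = 1/(-88190670523/1350400) = -1350400/88190670523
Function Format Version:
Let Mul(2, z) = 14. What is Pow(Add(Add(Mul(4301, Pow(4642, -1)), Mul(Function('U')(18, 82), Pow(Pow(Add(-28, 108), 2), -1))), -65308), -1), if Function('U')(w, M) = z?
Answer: Rational(-1350400, 88190670523) ≈ -1.5312e-5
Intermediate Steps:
z = 7 (z = Mul(Rational(1, 2), 14) = 7)
Function('U')(w, M) = 7
Pow(Add(Add(Mul(4301, Pow(4642, -1)), Mul(Function('U')(18, 82), Pow(Pow(Add(-28, 108), 2), -1))), -65308), -1) = Pow(Add(Add(Mul(4301, Pow(4642, -1)), Mul(7, Pow(Pow(Add(-28, 108), 2), -1))), -65308), -1) = Pow(Add(Add(Mul(4301, Rational(1, 4642)), Mul(7, Pow(Pow(80, 2), -1))), -65308), -1) = Pow(Add(Add(Rational(391, 422), Mul(7, Pow(6400, -1))), -65308), -1) = Pow(Add(Add(Rational(391, 422), Mul(7, Rational(1, 6400))), -65308), -1) = Pow(Add(Add(Rational(391, 422), Rational(7, 6400)), -65308), -1) = Pow(Add(Rational(1252677, 1350400), -65308), -1) = Pow(Rational(-88190670523, 1350400), -1) = Rational(-1350400, 88190670523)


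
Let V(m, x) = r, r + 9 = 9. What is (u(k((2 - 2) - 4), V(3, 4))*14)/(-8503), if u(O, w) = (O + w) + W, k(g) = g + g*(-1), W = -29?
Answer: 406/8503 ≈ 0.047748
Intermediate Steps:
r = 0 (r = -9 + 9 = 0)
V(m, x) = 0
k(g) = 0 (k(g) = g - g = 0)
u(O, w) = -29 + O + w (u(O, w) = (O + w) - 29 = -29 + O + w)
(u(k((2 - 2) - 4), V(3, 4))*14)/(-8503) = ((-29 + 0 + 0)*14)/(-8503) = -29*14*(-1/8503) = -406*(-1/8503) = 406/8503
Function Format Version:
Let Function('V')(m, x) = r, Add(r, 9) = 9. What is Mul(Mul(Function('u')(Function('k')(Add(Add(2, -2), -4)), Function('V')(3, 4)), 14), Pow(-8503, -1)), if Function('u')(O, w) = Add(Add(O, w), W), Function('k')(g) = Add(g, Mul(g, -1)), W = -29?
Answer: Rational(406, 8503) ≈ 0.047748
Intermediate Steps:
r = 0 (r = Add(-9, 9) = 0)
Function('V')(m, x) = 0
Function('k')(g) = 0 (Function('k')(g) = Add(g, Mul(-1, g)) = 0)
Function('u')(O, w) = Add(-29, O, w) (Function('u')(O, w) = Add(Add(O, w), -29) = Add(-29, O, w))
Mul(Mul(Function('u')(Function('k')(Add(Add(2, -2), -4)), Function('V')(3, 4)), 14), Pow(-8503, -1)) = Mul(Mul(Add(-29, 0, 0), 14), Pow(-8503, -1)) = Mul(Mul(-29, 14), Rational(-1, 8503)) = Mul(-406, Rational(-1, 8503)) = Rational(406, 8503)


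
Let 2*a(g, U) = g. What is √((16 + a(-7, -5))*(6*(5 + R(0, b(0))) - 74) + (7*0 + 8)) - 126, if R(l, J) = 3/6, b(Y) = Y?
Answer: -126 + I*√2018/2 ≈ -126.0 + 22.461*I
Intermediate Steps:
a(g, U) = g/2
R(l, J) = ½ (R(l, J) = 3*(⅙) = ½)
√((16 + a(-7, -5))*(6*(5 + R(0, b(0))) - 74) + (7*0 + 8)) - 126 = √((16 + (½)*(-7))*(6*(5 + ½) - 74) + (7*0 + 8)) - 126 = √((16 - 7/2)*(6*(11/2) - 74) + (0 + 8)) - 126 = √(25*(33 - 74)/2 + 8) - 126 = √((25/2)*(-41) + 8) - 126 = √(-1025/2 + 8) - 126 = √(-1009/2) - 126 = I*√2018/2 - 126 = -126 + I*√2018/2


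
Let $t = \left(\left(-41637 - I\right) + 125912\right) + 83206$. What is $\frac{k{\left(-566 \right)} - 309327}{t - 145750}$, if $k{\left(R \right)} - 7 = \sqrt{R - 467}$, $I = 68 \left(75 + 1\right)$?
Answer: $- \frac{309320}{16563} + \frac{i \sqrt{1033}}{16563} \approx -18.675 + 0.0019405 i$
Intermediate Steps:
$I = 5168$ ($I = 68 \cdot 76 = 5168$)
$k{\left(R \right)} = 7 + \sqrt{-467 + R}$ ($k{\left(R \right)} = 7 + \sqrt{R - 467} = 7 + \sqrt{-467 + R}$)
$t = 162313$ ($t = \left(\left(-41637 - 5168\right) + 125912\right) + 83206 = \left(-46805 + 125912\right) + 83206 = 79107 + 83206 = 162313$)
$\frac{k{\left(-566 \right)} - 309327}{t - 145750} = \frac{\left(7 + \sqrt{-467 - 566}\right) - 309327}{162313 - 145750} = \frac{\left(7 + \sqrt{-1033}\right) - 309327}{16563} = \left(\left(7 + i \sqrt{1033}\right) - 309327\right) \frac{1}{16563} = \left(-309320 + i \sqrt{1033}\right) \frac{1}{16563} = - \frac{309320}{16563} + \frac{i \sqrt{1033}}{16563}$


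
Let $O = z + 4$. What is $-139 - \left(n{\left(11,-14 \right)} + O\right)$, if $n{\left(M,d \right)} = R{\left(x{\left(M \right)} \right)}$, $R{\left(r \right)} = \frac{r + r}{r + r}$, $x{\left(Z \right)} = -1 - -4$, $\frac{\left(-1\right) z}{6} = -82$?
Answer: $-636$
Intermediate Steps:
$z = 492$ ($z = \left(-6\right) \left(-82\right) = 492$)
$x{\left(Z \right)} = 3$ ($x{\left(Z \right)} = -1 + 4 = 3$)
$R{\left(r \right)} = 1$ ($R{\left(r \right)} = \frac{2 r}{2 r} = 2 r \frac{1}{2 r} = 1$)
$O = 496$ ($O = 492 + 4 = 496$)
$n{\left(M,d \right)} = 1$
$-139 - \left(n{\left(11,-14 \right)} + O\right) = -139 - \left(1 + 496\right) = -139 - 497 = -636$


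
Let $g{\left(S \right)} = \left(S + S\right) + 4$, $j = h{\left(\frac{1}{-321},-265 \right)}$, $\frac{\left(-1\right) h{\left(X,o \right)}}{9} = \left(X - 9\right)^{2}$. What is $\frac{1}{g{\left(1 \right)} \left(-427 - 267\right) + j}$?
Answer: $- \frac{11449}{56025736} \approx -0.00020435$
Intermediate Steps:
$h{\left(X,o \right)} = - 9 \left(-9 + X\right)^{2}$ ($h{\left(X,o \right)} = - 9 \left(X - 9\right)^{2} = - 9 \left(-9 + X\right)^{2}$)
$j = - \frac{8352100}{11449}$ ($j = - 9 \left(-9 + \frac{1}{-321}\right)^{2} = - 9 \left(-9 - \frac{1}{321}\right)^{2} = - 9 \left(- \frac{2890}{321}\right)^{2} = \left(-9\right) \frac{8352100}{103041} = - \frac{8352100}{11449} \approx -729.5$)
$g{\left(S \right)} = 4 + 2 S$ ($g{\left(S \right)} = 2 S + 4 = 4 + 2 S$)
$\frac{1}{g{\left(1 \right)} \left(-427 - 267\right) + j} = \frac{1}{\left(4 + 2 \cdot 1\right) \left(-427 - 267\right) - \frac{8352100}{11449}} = \frac{1}{\left(4 + 2\right) \left(-694\right) - \frac{8352100}{11449}} = \frac{1}{6 \left(-694\right) - \frac{8352100}{11449}} = \frac{1}{-4164 - \frac{8352100}{11449}} = \frac{1}{- \frac{56025736}{11449}} = - \frac{11449}{56025736}$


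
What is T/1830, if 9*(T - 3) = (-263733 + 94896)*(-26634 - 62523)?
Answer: 836277802/915 ≈ 9.1397e+5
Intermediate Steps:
T = 1672555604 (T = 3 + ((-263733 + 94896)*(-26634 - 62523))/9 = 3 + (-168837*(-89157))/9 = 3 + (1/9)*15053000409 = 3 + 1672555601 = 1672555604)
T/1830 = 1672555604/1830 = 1672555604*(1/1830) = 836277802/915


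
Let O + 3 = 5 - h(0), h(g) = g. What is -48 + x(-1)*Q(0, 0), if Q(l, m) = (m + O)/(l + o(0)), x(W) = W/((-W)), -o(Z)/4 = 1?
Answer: -95/2 ≈ -47.500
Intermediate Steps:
o(Z) = -4 (o(Z) = -4*1 = -4)
O = 2 (O = -3 + (5 - 1*0) = -3 + (5 + 0) = -3 + 5 = 2)
x(W) = -1 (x(W) = W*(-1/W) = -1)
Q(l, m) = (2 + m)/(-4 + l) (Q(l, m) = (m + 2)/(l - 4) = (2 + m)/(-4 + l))
-48 + x(-1)*Q(0, 0) = -48 - (2 + 0)/(-4 + 0) = -48 - 2/(-4) = -48 - (-1)*2/4 = -48 - 1*(-1/2) = -48 + 1/2 = -95/2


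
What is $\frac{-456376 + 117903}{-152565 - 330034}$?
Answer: $\frac{338473}{482599} \approx 0.70135$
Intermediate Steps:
$\frac{-456376 + 117903}{-152565 - 330034} = - \frac{338473}{-482599} = \left(-338473\right) \left(- \frac{1}{482599}\right) = \frac{338473}{482599}$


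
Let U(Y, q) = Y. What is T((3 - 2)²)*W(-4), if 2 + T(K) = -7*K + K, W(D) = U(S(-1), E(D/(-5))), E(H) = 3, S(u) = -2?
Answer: 16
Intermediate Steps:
W(D) = -2
T(K) = -2 - 6*K (T(K) = -2 + (-7*K + K) = -2 - 6*K)
T((3 - 2)²)*W(-4) = (-2 - 6*(3 - 2)²)*(-2) = (-2 - 6*1²)*(-2) = (-2 - 6*1)*(-2) = (-2 - 6)*(-2) = -8*(-2) = 16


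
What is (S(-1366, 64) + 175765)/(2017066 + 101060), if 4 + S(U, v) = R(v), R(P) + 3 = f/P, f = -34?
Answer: 5624239/67780032 ≈ 0.082978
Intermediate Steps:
R(P) = -3 - 34/P
S(U, v) = -7 - 34/v (S(U, v) = -4 + (-3 - 34/v) = -7 - 34/v)
(S(-1366, 64) + 175765)/(2017066 + 101060) = ((-7 - 34/64) + 175765)/(2017066 + 101060) = ((-7 - 34*1/64) + 175765)/2118126 = ((-7 - 17/32) + 175765)*(1/2118126) = (-241/32 + 175765)*(1/2118126) = (5624239/32)*(1/2118126) = 5624239/67780032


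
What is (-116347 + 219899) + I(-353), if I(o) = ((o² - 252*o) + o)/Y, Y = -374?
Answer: 19257618/187 ≈ 1.0298e+5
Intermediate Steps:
I(o) = -o²/374 + 251*o/374 (I(o) = ((o² - 252*o) + o)/(-374) = (o² - 251*o)*(-1/374) = -o²/374 + 251*o/374)
(-116347 + 219899) + I(-353) = (-116347 + 219899) + (1/374)*(-353)*(251 - 1*(-353)) = 103552 + (1/374)*(-353)*(251 + 353) = 103552 + (1/374)*(-353)*604 = 103552 - 106606/187 = 19257618/187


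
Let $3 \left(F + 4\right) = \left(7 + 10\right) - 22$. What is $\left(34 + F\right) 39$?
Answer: $1105$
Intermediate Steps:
$F = - \frac{17}{3}$ ($F = -4 + \frac{\left(7 + 10\right) - 22}{3} = -4 + \frac{17 - 22}{3} = -4 + \frac{1}{3} \left(-5\right) = -4 - \frac{5}{3} = - \frac{17}{3} \approx -5.6667$)
$\left(34 + F\right) 39 = \left(34 - \frac{17}{3}\right) 39 = \frac{85}{3} \cdot 39 = 1105$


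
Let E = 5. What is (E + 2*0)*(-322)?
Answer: -1610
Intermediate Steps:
(E + 2*0)*(-322) = (5 + 2*0)*(-322) = (5 + 0)*(-322) = 5*(-322) = -1610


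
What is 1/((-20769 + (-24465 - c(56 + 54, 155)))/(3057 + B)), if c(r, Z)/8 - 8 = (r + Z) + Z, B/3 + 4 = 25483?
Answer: -39747/24329 ≈ -1.6337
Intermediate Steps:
B = 76437 (B = -12 + 3*25483 = -12 + 76449 = 76437)
c(r, Z) = 64 + 8*r + 16*Z (c(r, Z) = 64 + 8*((r + Z) + Z) = 64 + 8*((Z + r) + Z) = 64 + 8*(r + 2*Z) = 64 + (8*r + 16*Z) = 64 + 8*r + 16*Z)
1/((-20769 + (-24465 - c(56 + 54, 155)))/(3057 + B)) = 1/((-20769 + (-24465 - (64 + 8*(56 + 54) + 16*155)))/(3057 + 76437)) = 1/((-20769 + (-24465 - (64 + 8*110 + 2480)))/79494) = 1/((-20769 + (-24465 - (64 + 880 + 2480)))*(1/79494)) = 1/((-20769 + (-24465 - 1*3424))*(1/79494)) = 1/((-20769 + (-24465 - 3424))*(1/79494)) = 1/((-20769 - 27889)*(1/79494)) = 1/(-48658*1/79494) = 1/(-24329/39747) = -39747/24329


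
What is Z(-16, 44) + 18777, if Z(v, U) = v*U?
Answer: 18073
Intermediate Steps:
Z(v, U) = U*v
Z(-16, 44) + 18777 = 44*(-16) + 18777 = -704 + 18777 = 18073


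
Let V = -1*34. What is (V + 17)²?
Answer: 289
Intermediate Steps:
V = -34
(V + 17)² = (-34 + 17)² = (-17)² = 289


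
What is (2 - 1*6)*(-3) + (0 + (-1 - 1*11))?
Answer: 0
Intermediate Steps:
(2 - 1*6)*(-3) + (0 + (-1 - 1*11)) = (2 - 6)*(-3) + (0 + (-1 - 11)) = -4*(-3) + (0 - 12) = 12 - 12 = 0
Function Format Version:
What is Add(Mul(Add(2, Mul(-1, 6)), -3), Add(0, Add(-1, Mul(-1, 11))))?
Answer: 0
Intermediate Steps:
Add(Mul(Add(2, Mul(-1, 6)), -3), Add(0, Add(-1, Mul(-1, 11)))) = Add(Mul(Add(2, -6), -3), Add(0, Add(-1, -11))) = Add(Mul(-4, -3), Add(0, -12)) = Add(12, -12) = 0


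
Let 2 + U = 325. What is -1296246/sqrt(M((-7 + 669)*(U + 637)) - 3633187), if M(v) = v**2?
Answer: -1296246*sqrt(403882037213)/403882037213 ≈ -2.0397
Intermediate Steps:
U = 323 (U = -2 + 325 = 323)
-1296246/sqrt(M((-7 + 669)*(U + 637)) - 3633187) = -1296246/sqrt(((-7 + 669)*(323 + 637))**2 - 3633187) = -1296246/sqrt((662*960)**2 - 3633187) = -1296246/sqrt(635520**2 - 3633187) = -1296246/sqrt(403885670400 - 3633187) = -1296246*sqrt(403882037213)/403882037213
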